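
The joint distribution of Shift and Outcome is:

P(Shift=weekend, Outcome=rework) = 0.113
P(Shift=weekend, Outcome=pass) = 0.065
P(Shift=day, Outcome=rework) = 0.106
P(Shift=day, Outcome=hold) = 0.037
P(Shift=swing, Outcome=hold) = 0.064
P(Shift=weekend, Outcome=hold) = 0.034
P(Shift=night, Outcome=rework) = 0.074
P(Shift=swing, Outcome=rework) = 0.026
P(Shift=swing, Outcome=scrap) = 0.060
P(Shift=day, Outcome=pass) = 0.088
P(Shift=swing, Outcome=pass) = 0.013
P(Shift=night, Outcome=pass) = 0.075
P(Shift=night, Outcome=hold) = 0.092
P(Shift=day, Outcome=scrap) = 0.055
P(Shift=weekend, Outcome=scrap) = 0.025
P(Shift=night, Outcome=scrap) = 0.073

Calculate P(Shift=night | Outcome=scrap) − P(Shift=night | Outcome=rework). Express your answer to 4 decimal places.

0.1107

P(Outcome=scrap) = 0.055 + 0.060 + 0.073 + 0.025 = 0.213; P(Shift=night | Outcome=scrap) = 0.073/0.213 = 0.34272.
P(Outcome=rework) = 0.106 + 0.026 + 0.074 + 0.113 = 0.319; P(Shift=night | Outcome=rework) = 0.074/0.319 = 0.23197.
Difference = 0.1107.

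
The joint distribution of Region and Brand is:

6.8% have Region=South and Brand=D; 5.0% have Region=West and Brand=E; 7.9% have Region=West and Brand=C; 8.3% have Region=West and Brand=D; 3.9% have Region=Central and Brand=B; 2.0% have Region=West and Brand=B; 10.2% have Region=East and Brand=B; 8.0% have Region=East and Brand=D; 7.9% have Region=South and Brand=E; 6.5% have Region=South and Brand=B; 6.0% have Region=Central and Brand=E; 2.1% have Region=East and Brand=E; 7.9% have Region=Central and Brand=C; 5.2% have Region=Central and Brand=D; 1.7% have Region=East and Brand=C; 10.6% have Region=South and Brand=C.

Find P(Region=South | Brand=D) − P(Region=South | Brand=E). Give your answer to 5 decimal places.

-0.13591

P(Brand=D) = 0.068 + 0.080 + 0.083 + 0.052 = 0.283; P(Region=South | Brand=D) = 0.068/0.283 = 0.240283.
P(Brand=E) = 0.079 + 0.021 + 0.050 + 0.060 = 0.210; P(Region=South | Brand=E) = 0.079/0.210 = 0.376190.
Difference = -0.13591.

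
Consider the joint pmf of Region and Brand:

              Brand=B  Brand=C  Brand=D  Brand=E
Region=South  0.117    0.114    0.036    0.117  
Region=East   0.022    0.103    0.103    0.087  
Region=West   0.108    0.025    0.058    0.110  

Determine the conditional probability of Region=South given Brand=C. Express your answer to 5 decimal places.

P(Brand=C) = 0.114 + 0.103 + 0.025 = 0.242.
P(Region=South | Brand=C) = 0.114/0.242 = 0.47107.

0.47107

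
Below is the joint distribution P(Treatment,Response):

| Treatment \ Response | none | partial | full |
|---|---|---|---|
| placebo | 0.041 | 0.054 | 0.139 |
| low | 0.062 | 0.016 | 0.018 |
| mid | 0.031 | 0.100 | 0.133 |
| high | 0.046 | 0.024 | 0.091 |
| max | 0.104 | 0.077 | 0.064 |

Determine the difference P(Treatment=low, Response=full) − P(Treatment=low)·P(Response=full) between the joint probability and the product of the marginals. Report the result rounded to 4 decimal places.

-0.0247

P(Treatment=low) = 0.062 + 0.016 + 0.018 = 0.096.
P(Response=full) = 0.139 + 0.018 + 0.133 + 0.091 + 0.064 = 0.445.
P(Treatment=low, Response=full) − P(Treatment=low)P(Response=full) = 0.018 − 0.096×0.445 = -0.0247.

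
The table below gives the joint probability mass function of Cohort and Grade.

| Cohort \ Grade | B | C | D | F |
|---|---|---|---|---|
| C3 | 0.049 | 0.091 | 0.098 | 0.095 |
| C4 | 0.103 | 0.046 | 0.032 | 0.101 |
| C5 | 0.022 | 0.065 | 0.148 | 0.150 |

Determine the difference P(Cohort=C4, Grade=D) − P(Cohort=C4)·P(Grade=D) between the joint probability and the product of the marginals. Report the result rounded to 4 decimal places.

P(Cohort=C4) = 0.103 + 0.046 + 0.032 + 0.101 = 0.282.
P(Grade=D) = 0.098 + 0.032 + 0.148 = 0.278.
P(Cohort=C4, Grade=D) − P(Cohort=C4)P(Grade=D) = 0.032 − 0.282×0.278 = -0.0464.

-0.0464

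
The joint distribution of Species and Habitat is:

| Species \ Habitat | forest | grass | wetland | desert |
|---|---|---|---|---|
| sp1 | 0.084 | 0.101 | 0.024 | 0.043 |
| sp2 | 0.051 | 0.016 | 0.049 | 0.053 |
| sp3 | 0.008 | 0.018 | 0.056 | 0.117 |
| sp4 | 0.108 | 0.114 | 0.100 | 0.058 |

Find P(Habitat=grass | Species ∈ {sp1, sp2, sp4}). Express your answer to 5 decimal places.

0.28839

P(Species=sp1) = 0.084 + 0.101 + 0.024 + 0.043 = 0.252.
P(Species=sp2) = 0.051 + 0.016 + 0.049 + 0.053 = 0.169.
P(Species=sp4) = 0.108 + 0.114 + 0.100 + 0.058 = 0.380.
P(Species ∈ {sp1, sp2, sp4}) = 0.252 + 0.169 + 0.380 = 0.801; P(Habitat=grass, Species ∈ {sp1, sp2, sp4}) = 0.101 + 0.016 + 0.114 = 0.231.
P(Habitat=grass | Species ∈ {sp1, sp2, sp4}) = 0.231/0.801 = 0.28839.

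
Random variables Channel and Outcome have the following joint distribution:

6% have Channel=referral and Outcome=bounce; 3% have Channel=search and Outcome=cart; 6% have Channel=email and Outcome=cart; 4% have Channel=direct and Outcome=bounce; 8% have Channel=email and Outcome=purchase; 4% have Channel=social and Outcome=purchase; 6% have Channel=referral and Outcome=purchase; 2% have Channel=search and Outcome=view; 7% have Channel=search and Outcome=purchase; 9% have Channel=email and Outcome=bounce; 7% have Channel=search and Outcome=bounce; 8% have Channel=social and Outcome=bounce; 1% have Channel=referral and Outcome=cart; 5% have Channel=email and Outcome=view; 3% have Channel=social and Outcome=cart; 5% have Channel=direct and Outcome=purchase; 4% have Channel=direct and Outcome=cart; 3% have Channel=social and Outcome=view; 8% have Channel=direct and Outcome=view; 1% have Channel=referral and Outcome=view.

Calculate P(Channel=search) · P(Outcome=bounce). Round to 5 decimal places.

0.06460

P(Channel=search) = 0.07 + 0.02 + 0.03 + 0.07 = 0.19.
P(Outcome=bounce) = 0.09 + 0.07 + 0.08 + 0.04 + 0.06 = 0.34.
Product: 0.19 × 0.34 = 0.06460.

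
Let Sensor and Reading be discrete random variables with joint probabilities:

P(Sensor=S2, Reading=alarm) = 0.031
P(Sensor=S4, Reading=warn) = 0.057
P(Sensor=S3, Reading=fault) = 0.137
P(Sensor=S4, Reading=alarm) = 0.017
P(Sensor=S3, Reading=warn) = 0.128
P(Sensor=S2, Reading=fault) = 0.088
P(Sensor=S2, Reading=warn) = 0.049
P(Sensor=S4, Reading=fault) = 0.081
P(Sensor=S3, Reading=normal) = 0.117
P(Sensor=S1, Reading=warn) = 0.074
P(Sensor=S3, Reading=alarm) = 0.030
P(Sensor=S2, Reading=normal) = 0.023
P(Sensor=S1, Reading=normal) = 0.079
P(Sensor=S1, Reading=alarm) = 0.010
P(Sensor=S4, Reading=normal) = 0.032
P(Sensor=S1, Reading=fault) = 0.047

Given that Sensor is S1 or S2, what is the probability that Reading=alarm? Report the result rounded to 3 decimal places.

0.102

P(Sensor=S1) = 0.079 + 0.074 + 0.010 + 0.047 = 0.210.
P(Sensor=S2) = 0.023 + 0.049 + 0.031 + 0.088 = 0.191.
P(Sensor ∈ {S1, S2}) = 0.210 + 0.191 = 0.401; P(Reading=alarm, Sensor ∈ {S1, S2}) = 0.010 + 0.031 = 0.041.
P(Reading=alarm | Sensor ∈ {S1, S2}) = 0.041/0.401 = 0.102.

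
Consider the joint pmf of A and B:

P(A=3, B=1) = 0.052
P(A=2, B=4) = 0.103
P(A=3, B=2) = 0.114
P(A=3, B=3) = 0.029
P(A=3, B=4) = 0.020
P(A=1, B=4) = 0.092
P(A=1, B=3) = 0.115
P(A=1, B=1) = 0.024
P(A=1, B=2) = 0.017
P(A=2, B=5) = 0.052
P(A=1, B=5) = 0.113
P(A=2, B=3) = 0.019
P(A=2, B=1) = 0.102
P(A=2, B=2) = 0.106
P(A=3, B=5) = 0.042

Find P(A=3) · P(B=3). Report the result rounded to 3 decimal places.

0.042

P(A=3) = 0.052 + 0.114 + 0.029 + 0.020 + 0.042 = 0.257.
P(B=3) = 0.115 + 0.019 + 0.029 = 0.163.
Product: 0.257 × 0.163 = 0.042.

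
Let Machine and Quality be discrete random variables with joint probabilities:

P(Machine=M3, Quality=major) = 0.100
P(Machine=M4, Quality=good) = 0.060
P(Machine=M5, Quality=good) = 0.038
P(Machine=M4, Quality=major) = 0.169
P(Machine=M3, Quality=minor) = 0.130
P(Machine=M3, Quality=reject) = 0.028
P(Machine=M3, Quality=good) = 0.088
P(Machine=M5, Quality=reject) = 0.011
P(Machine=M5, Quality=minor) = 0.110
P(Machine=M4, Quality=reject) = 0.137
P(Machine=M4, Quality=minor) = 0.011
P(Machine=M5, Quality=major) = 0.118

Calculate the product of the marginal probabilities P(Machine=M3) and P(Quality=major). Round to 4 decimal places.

0.1339

P(Machine=M3) = 0.088 + 0.130 + 0.100 + 0.028 = 0.346.
P(Quality=major) = 0.100 + 0.169 + 0.118 = 0.387.
Product: 0.346 × 0.387 = 0.1339.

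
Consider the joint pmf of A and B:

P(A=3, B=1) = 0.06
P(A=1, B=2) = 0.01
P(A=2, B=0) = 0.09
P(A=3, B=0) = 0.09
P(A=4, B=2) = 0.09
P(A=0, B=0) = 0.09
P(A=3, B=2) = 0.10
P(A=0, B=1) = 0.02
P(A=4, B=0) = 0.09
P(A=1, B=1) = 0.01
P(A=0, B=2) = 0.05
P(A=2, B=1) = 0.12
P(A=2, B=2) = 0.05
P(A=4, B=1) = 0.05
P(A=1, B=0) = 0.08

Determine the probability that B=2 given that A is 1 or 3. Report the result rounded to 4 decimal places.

P(A=1) = 0.08 + 0.01 + 0.01 = 0.10.
P(A=3) = 0.09 + 0.06 + 0.10 = 0.25.
P(A ∈ {1, 3}) = 0.10 + 0.25 = 0.35; P(B=2, A ∈ {1, 3}) = 0.01 + 0.10 = 0.11.
P(B=2 | A ∈ {1, 3}) = 0.11/0.35 = 0.3143.

0.3143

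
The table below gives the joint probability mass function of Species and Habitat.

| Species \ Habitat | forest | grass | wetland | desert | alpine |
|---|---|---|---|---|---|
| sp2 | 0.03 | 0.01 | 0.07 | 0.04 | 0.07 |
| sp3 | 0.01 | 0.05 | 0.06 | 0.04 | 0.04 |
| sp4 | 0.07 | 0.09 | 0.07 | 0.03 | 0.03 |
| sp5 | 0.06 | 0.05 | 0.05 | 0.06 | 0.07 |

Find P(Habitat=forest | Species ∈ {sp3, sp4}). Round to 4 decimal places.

P(Species=sp3) = 0.01 + 0.05 + 0.06 + 0.04 + 0.04 = 0.20.
P(Species=sp4) = 0.07 + 0.09 + 0.07 + 0.03 + 0.03 = 0.29.
P(Species ∈ {sp3, sp4}) = 0.20 + 0.29 = 0.49; P(Habitat=forest, Species ∈ {sp3, sp4}) = 0.01 + 0.07 = 0.08.
P(Habitat=forest | Species ∈ {sp3, sp4}) = 0.08/0.49 = 0.1633.

0.1633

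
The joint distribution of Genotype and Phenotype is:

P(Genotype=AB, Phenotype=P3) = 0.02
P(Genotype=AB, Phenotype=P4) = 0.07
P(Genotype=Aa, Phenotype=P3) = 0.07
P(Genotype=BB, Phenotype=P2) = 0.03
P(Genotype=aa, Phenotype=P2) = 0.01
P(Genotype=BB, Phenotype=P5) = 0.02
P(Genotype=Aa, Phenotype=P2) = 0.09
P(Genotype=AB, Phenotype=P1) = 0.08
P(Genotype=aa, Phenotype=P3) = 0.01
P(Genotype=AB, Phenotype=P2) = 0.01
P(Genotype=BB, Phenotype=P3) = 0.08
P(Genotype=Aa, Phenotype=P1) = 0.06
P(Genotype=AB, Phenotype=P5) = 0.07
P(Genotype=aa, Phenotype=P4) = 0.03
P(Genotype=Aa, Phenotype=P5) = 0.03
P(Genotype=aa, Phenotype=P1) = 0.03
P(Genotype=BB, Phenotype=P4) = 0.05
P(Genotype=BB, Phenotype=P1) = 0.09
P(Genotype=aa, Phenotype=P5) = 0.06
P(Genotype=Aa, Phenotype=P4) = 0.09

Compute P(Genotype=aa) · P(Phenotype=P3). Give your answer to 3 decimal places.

0.025

P(Genotype=aa) = 0.03 + 0.01 + 0.01 + 0.03 + 0.06 = 0.14.
P(Phenotype=P3) = 0.07 + 0.01 + 0.02 + 0.08 = 0.18.
Product: 0.14 × 0.18 = 0.025.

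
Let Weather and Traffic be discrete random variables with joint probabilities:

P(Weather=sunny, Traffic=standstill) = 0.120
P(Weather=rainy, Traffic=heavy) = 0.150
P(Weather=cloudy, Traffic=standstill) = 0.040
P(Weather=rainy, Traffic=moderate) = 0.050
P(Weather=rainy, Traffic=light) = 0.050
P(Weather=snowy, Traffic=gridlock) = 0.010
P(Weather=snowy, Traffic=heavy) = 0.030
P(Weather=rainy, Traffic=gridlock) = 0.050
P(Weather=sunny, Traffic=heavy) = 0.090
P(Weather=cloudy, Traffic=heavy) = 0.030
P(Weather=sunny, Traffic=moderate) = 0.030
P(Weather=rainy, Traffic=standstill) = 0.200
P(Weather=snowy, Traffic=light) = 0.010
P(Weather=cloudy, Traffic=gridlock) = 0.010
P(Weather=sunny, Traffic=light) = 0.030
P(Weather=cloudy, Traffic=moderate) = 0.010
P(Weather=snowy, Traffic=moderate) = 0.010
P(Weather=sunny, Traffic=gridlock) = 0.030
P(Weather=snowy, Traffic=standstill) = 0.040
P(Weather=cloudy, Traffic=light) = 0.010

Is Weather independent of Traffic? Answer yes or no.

yes

Every cell satisfies P(Weather,Traffic) = P(Weather)·P(Traffic). For instance P(Weather=snowy) = 0.100, P(Traffic=heavy) = 0.300, and 0.100×0.300 = 0.030 matches the joint entry. So Weather and Traffic are independent.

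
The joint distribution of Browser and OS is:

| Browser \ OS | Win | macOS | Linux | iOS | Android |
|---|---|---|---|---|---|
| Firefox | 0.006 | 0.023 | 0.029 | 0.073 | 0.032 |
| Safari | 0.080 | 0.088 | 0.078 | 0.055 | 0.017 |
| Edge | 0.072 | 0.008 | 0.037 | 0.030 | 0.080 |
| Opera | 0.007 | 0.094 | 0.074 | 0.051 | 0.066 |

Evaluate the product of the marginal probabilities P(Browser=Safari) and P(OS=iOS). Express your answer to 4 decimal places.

P(Browser=Safari) = 0.080 + 0.088 + 0.078 + 0.055 + 0.017 = 0.318.
P(OS=iOS) = 0.073 + 0.055 + 0.030 + 0.051 = 0.209.
Product: 0.318 × 0.209 = 0.0665.

0.0665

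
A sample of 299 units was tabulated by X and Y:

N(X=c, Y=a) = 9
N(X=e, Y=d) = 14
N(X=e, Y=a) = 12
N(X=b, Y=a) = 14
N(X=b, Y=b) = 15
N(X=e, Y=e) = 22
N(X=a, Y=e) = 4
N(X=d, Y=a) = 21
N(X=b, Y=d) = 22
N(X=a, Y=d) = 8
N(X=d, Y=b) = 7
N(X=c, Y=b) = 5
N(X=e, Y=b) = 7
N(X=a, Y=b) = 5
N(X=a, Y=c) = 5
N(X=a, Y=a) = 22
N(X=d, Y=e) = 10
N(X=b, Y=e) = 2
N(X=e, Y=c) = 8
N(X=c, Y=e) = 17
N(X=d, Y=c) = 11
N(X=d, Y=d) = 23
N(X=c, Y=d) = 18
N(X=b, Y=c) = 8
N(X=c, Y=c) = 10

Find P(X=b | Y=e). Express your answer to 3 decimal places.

0.036

Total with Y=e: 4 + 2 + 17 + 10 + 22 = 55.
P(X=b | Y=e) = 2/55 = 0.036.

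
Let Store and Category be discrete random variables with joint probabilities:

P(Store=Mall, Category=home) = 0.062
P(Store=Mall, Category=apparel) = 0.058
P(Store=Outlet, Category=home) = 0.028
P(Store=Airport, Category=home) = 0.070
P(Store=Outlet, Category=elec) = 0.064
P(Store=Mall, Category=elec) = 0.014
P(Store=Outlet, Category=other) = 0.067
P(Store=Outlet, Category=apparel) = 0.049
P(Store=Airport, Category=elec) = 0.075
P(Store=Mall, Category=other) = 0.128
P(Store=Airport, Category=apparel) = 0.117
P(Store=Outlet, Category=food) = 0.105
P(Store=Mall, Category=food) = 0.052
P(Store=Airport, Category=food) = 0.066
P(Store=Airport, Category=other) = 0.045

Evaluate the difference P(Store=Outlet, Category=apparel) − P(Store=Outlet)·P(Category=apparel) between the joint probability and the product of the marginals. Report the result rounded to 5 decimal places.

-0.02111

P(Store=Outlet) = 0.105 + 0.049 + 0.064 + 0.028 + 0.067 = 0.313.
P(Category=apparel) = 0.058 + 0.117 + 0.049 = 0.224.
P(Store=Outlet, Category=apparel) − P(Store=Outlet)P(Category=apparel) = 0.049 − 0.313×0.224 = -0.02111.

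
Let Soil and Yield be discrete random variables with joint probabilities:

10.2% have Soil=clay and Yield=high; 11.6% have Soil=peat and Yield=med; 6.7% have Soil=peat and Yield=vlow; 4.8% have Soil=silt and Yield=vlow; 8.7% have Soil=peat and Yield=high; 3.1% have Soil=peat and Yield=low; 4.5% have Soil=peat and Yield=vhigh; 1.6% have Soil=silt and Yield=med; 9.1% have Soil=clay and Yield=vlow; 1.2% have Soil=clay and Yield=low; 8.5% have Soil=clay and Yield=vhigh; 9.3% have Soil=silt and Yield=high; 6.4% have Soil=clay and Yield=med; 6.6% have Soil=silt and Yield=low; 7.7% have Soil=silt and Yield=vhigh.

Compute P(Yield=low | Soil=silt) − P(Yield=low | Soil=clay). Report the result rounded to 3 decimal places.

P(Soil=silt) = 0.048 + 0.066 + 0.016 + 0.093 + 0.077 = 0.300; P(Yield=low | Soil=silt) = 0.066/0.300 = 0.2200.
P(Soil=clay) = 0.091 + 0.012 + 0.064 + 0.102 + 0.085 = 0.354; P(Yield=low | Soil=clay) = 0.012/0.354 = 0.0339.
Difference = 0.186.

0.186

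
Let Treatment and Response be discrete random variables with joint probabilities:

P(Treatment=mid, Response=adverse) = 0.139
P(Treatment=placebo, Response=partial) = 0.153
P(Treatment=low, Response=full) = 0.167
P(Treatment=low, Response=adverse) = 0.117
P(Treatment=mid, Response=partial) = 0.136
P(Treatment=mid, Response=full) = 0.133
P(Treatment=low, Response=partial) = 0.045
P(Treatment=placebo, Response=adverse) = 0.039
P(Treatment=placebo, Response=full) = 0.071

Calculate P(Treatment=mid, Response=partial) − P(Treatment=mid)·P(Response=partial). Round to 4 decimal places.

P(Treatment=mid) = 0.136 + 0.133 + 0.139 = 0.408.
P(Response=partial) = 0.153 + 0.045 + 0.136 = 0.334.
P(Treatment=mid, Response=partial) − P(Treatment=mid)P(Response=partial) = 0.136 − 0.408×0.334 = -0.0003.

-0.0003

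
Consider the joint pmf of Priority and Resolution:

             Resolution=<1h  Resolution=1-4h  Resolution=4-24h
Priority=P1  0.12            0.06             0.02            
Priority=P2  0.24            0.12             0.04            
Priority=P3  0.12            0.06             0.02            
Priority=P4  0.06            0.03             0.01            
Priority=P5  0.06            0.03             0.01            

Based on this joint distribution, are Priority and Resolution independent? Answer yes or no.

Every cell satisfies P(Priority,Resolution) = P(Priority)·P(Resolution). For instance P(Priority=P4) = 0.10, P(Resolution=4-24h) = 0.10, and 0.10×0.10 = 0.01 matches the joint entry. So Priority and Resolution are independent.

yes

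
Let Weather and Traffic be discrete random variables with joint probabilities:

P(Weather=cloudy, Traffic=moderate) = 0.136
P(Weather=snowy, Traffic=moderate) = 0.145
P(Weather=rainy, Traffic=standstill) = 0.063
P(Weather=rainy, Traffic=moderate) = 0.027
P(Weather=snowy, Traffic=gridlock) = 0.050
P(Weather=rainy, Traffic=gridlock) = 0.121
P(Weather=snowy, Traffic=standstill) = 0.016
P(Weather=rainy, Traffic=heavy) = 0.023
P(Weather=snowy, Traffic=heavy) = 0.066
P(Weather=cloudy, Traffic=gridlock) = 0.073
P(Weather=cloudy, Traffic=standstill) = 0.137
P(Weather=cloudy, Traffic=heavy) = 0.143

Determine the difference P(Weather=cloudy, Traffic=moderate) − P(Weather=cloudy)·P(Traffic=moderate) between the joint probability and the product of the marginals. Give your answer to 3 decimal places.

P(Weather=cloudy) = 0.136 + 0.143 + 0.073 + 0.137 = 0.489.
P(Traffic=moderate) = 0.136 + 0.027 + 0.145 = 0.308.
P(Weather=cloudy, Traffic=moderate) − P(Weather=cloudy)P(Traffic=moderate) = 0.136 − 0.489×0.308 = -0.015.

-0.015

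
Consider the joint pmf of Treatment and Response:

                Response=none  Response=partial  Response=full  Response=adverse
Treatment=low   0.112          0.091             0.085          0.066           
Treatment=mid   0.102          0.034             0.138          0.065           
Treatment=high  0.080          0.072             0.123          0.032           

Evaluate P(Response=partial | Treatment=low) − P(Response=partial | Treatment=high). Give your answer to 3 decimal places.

P(Treatment=low) = 0.112 + 0.091 + 0.085 + 0.066 = 0.354; P(Response=partial | Treatment=low) = 0.091/0.354 = 0.2571.
P(Treatment=high) = 0.080 + 0.072 + 0.123 + 0.032 = 0.307; P(Response=partial | Treatment=high) = 0.072/0.307 = 0.2345.
Difference = 0.023.

0.023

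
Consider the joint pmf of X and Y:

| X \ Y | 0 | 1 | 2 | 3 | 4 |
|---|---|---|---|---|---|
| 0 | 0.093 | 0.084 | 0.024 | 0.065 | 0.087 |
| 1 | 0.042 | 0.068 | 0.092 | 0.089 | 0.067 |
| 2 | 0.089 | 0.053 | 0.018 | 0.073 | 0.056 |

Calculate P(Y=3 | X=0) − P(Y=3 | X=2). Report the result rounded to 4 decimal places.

P(X=0) = 0.093 + 0.084 + 0.024 + 0.065 + 0.087 = 0.353; P(Y=3 | X=0) = 0.065/0.353 = 0.18414.
P(X=2) = 0.089 + 0.053 + 0.018 + 0.073 + 0.056 = 0.289; P(Y=3 | X=2) = 0.073/0.289 = 0.25260.
Difference = -0.0685.

-0.0685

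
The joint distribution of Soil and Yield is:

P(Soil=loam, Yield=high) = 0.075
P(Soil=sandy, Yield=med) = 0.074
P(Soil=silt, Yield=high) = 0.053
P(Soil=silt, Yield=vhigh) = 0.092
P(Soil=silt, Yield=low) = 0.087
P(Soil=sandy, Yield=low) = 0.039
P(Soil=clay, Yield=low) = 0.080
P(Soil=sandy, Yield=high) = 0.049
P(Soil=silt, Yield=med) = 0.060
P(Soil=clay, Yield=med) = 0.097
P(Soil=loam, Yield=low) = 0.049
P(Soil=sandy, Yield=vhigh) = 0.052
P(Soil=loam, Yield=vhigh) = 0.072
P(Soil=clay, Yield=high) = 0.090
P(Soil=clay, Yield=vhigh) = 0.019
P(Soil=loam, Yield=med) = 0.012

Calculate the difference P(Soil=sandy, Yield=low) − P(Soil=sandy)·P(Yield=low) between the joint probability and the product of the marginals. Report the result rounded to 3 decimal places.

P(Soil=sandy) = 0.039 + 0.074 + 0.049 + 0.052 = 0.214.
P(Yield=low) = 0.039 + 0.049 + 0.080 + 0.087 = 0.255.
P(Soil=sandy, Yield=low) − P(Soil=sandy)P(Yield=low) = 0.039 − 0.214×0.255 = -0.016.

-0.016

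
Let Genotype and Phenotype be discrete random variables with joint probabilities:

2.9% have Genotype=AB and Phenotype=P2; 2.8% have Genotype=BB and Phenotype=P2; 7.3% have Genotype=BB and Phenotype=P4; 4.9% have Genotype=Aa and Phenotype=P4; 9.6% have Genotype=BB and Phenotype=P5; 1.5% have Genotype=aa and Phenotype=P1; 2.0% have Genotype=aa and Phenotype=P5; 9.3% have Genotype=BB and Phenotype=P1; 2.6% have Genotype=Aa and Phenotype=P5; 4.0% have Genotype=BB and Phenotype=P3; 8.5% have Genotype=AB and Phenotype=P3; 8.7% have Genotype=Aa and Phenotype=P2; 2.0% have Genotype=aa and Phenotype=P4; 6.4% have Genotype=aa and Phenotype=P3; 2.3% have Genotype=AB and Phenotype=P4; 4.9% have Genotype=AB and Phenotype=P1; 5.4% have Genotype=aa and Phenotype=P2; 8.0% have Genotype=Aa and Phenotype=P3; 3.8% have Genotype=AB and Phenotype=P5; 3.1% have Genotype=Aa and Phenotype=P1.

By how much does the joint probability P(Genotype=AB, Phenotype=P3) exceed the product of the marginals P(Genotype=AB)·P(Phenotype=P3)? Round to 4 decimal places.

0.0247

P(Genotype=AB) = 0.049 + 0.029 + 0.085 + 0.023 + 0.038 = 0.224.
P(Phenotype=P3) = 0.080 + 0.064 + 0.085 + 0.040 = 0.269.
P(Genotype=AB, Phenotype=P3) − P(Genotype=AB)P(Phenotype=P3) = 0.085 − 0.224×0.269 = 0.0247.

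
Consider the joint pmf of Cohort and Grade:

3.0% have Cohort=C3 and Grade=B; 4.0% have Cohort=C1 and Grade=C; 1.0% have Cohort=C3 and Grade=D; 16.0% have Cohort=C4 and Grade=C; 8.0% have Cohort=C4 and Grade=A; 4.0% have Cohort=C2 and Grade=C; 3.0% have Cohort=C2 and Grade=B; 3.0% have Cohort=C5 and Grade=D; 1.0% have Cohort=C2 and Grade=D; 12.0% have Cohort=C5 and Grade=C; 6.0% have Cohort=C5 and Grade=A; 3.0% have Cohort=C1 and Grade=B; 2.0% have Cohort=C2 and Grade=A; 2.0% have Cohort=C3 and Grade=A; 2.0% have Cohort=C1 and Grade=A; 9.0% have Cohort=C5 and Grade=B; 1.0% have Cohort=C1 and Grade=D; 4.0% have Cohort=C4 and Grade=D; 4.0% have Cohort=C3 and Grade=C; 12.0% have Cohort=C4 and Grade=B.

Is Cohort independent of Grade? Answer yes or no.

yes

Every cell satisfies P(Cohort,Grade) = P(Cohort)·P(Grade). For instance P(Cohort=C5) = 0.300, P(Grade=B) = 0.300, and 0.300×0.300 = 0.090 matches the joint entry. So Cohort and Grade are independent.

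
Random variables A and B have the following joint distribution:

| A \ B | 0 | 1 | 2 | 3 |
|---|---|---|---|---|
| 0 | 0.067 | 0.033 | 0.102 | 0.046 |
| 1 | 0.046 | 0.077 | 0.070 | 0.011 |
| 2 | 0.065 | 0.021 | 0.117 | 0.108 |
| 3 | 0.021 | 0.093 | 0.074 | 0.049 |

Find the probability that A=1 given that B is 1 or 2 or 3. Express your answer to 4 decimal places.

0.1973

P(B=1) = 0.033 + 0.077 + 0.021 + 0.093 = 0.224.
P(B=2) = 0.102 + 0.070 + 0.117 + 0.074 = 0.363.
P(B=3) = 0.046 + 0.011 + 0.108 + 0.049 = 0.214.
P(B ∈ {1, 2, 3}) = 0.224 + 0.363 + 0.214 = 0.801; P(A=1, B ∈ {1, 2, 3}) = 0.077 + 0.070 + 0.011 = 0.158.
P(A=1 | B ∈ {1, 2, 3}) = 0.158/0.801 = 0.1973.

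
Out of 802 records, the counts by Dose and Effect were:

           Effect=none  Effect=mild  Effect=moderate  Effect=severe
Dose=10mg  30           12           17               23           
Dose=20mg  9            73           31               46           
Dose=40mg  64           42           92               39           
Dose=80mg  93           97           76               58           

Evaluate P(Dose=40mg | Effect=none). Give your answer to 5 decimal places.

Total with Effect=none: 30 + 9 + 64 + 93 = 196.
P(Dose=40mg | Effect=none) = 64/196 = 0.32653.

0.32653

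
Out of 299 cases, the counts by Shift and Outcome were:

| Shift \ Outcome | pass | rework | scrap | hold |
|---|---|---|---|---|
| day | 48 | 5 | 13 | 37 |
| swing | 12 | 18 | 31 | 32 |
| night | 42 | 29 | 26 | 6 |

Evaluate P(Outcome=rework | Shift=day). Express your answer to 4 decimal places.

Total with Shift=day: 48 + 5 + 13 + 37 = 103.
P(Outcome=rework | Shift=day) = 5/103 = 0.0485.

0.0485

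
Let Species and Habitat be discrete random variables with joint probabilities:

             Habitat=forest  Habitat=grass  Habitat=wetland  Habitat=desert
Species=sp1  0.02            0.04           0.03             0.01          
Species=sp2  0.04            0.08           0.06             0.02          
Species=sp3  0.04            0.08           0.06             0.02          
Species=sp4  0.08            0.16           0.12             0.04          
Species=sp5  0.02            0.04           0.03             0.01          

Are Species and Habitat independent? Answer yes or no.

Every cell satisfies P(Species,Habitat) = P(Species)·P(Habitat). For instance P(Species=sp3) = 0.20, P(Habitat=grass) = 0.40, and 0.20×0.40 = 0.08 matches the joint entry. So Species and Habitat are independent.

yes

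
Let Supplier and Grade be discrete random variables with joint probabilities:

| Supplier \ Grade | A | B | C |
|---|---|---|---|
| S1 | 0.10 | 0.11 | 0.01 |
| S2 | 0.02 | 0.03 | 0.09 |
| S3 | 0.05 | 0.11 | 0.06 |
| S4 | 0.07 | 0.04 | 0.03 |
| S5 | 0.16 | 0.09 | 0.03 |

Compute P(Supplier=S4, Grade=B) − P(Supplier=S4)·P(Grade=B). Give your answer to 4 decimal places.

-0.0132

P(Supplier=S4) = 0.07 + 0.04 + 0.03 = 0.14.
P(Grade=B) = 0.11 + 0.03 + 0.11 + 0.04 + 0.09 = 0.38.
P(Supplier=S4, Grade=B) − P(Supplier=S4)P(Grade=B) = 0.04 − 0.14×0.38 = -0.0132.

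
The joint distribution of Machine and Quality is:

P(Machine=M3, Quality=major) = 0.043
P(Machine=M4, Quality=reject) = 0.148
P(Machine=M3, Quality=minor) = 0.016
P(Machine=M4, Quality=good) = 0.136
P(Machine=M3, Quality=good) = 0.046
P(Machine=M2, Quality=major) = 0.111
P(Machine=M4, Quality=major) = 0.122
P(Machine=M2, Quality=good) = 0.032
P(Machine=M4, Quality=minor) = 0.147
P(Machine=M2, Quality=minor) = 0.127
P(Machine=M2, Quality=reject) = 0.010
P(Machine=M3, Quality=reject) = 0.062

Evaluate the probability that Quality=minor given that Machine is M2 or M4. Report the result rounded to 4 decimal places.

0.3289

P(Machine=M2) = 0.032 + 0.127 + 0.111 + 0.010 = 0.280.
P(Machine=M4) = 0.136 + 0.147 + 0.122 + 0.148 = 0.553.
P(Machine ∈ {M2, M4}) = 0.280 + 0.553 = 0.833; P(Quality=minor, Machine ∈ {M2, M4}) = 0.127 + 0.147 = 0.274.
P(Quality=minor | Machine ∈ {M2, M4}) = 0.274/0.833 = 0.3289.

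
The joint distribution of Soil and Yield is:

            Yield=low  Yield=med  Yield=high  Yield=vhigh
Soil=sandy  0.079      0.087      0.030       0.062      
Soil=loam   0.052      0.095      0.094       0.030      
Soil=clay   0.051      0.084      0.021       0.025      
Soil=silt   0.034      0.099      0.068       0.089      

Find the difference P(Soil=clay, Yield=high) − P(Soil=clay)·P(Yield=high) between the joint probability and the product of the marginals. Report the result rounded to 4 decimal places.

-0.0176

P(Soil=clay) = 0.051 + 0.084 + 0.021 + 0.025 = 0.181.
P(Yield=high) = 0.030 + 0.094 + 0.021 + 0.068 = 0.213.
P(Soil=clay, Yield=high) − P(Soil=clay)P(Yield=high) = 0.021 − 0.181×0.213 = -0.0176.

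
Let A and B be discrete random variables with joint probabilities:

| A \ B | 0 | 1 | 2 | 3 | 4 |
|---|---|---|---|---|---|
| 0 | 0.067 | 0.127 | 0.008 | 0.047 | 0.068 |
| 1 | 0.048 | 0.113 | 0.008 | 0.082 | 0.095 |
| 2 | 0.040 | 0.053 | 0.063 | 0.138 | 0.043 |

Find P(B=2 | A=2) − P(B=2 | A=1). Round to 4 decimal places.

0.1638

P(A=2) = 0.040 + 0.053 + 0.063 + 0.138 + 0.043 = 0.337; P(B=2 | A=2) = 0.063/0.337 = 0.18694.
P(A=1) = 0.048 + 0.113 + 0.008 + 0.082 + 0.095 = 0.346; P(B=2 | A=1) = 0.008/0.346 = 0.02312.
Difference = 0.1638.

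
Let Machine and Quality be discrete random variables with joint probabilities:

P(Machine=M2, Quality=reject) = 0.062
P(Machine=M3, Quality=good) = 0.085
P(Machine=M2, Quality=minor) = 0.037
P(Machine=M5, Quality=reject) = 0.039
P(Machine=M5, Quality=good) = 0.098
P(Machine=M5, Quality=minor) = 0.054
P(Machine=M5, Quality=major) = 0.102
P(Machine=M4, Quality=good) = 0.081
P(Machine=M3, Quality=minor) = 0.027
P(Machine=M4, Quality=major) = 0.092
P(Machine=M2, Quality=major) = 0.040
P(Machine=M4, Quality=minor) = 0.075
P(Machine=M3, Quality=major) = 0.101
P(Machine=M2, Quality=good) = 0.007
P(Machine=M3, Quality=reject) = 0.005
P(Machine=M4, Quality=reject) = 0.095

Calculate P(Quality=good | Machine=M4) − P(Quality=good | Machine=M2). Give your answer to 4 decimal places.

P(Machine=M4) = 0.081 + 0.075 + 0.092 + 0.095 = 0.343; P(Quality=good | Machine=M4) = 0.081/0.343 = 0.23615.
P(Machine=M2) = 0.007 + 0.037 + 0.040 + 0.062 = 0.146; P(Quality=good | Machine=M2) = 0.007/0.146 = 0.04795.
Difference = 0.1882.

0.1882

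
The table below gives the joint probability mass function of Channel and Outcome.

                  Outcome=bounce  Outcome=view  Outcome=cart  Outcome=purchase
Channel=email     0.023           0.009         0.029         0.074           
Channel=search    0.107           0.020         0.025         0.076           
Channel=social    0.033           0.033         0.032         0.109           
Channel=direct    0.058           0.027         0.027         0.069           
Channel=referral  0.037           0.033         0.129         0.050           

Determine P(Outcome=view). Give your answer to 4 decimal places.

0.1220

P(Outcome=view) = 0.009 + 0.020 + 0.033 + 0.027 + 0.033 = 0.122.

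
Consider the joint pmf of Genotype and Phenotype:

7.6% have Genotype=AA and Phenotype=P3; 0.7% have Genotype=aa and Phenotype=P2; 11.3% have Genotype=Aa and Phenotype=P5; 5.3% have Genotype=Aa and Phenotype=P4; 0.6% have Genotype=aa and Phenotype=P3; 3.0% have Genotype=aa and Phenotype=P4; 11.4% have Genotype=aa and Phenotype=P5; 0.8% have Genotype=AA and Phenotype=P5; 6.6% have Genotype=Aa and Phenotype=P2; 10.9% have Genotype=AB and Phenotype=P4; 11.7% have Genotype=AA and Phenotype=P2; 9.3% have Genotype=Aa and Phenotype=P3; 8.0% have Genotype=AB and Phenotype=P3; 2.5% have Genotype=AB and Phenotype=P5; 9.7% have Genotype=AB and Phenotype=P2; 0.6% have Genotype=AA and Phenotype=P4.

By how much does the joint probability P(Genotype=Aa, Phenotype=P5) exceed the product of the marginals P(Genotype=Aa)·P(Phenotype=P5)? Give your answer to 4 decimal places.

0.0285

P(Genotype=Aa) = 0.066 + 0.093 + 0.053 + 0.113 = 0.325.
P(Phenotype=P5) = 0.008 + 0.113 + 0.114 + 0.025 = 0.260.
P(Genotype=Aa, Phenotype=P5) − P(Genotype=Aa)P(Phenotype=P5) = 0.113 − 0.325×0.260 = 0.0285.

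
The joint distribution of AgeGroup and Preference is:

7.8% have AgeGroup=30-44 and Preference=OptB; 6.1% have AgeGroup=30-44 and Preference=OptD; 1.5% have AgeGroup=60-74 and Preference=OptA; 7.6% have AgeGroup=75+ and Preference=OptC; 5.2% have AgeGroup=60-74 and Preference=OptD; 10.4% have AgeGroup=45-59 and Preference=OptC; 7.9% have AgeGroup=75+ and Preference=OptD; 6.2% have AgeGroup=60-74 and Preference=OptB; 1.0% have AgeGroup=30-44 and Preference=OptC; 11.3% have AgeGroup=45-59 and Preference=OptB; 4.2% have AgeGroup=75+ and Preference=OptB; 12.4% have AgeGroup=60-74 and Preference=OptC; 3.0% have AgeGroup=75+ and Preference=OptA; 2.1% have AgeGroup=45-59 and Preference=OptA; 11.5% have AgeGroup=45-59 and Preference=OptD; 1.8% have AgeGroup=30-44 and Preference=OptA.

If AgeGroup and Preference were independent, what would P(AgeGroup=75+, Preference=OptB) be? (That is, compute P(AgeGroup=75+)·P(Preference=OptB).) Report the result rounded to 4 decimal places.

P(AgeGroup=75+) = 0.030 + 0.042 + 0.076 + 0.079 = 0.227.
P(Preference=OptB) = 0.078 + 0.113 + 0.062 + 0.042 = 0.295.
Product: 0.227 × 0.295 = 0.0670.

0.0670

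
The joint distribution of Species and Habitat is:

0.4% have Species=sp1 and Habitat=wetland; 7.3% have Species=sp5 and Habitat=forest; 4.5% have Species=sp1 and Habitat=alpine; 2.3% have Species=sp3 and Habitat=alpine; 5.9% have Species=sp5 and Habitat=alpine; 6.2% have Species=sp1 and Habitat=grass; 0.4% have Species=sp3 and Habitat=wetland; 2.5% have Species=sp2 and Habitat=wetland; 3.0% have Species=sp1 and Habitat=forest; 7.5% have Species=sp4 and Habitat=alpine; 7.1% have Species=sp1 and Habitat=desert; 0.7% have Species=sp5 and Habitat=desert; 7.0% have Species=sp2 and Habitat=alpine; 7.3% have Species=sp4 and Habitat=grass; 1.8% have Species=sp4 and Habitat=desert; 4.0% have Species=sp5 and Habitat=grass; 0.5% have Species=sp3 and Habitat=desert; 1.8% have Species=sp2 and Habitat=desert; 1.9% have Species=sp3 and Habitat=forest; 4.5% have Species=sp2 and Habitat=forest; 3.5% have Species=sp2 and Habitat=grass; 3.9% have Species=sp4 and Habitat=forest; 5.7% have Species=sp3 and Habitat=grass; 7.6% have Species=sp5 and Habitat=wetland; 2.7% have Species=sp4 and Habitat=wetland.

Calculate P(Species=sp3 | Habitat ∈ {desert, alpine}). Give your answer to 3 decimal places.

P(Habitat=desert) = 0.071 + 0.018 + 0.005 + 0.018 + 0.007 = 0.119.
P(Habitat=alpine) = 0.045 + 0.070 + 0.023 + 0.075 + 0.059 = 0.272.
P(Habitat ∈ {desert, alpine}) = 0.119 + 0.272 = 0.391; P(Species=sp3, Habitat ∈ {desert, alpine}) = 0.005 + 0.023 = 0.028.
P(Species=sp3 | Habitat ∈ {desert, alpine}) = 0.028/0.391 = 0.072.

0.072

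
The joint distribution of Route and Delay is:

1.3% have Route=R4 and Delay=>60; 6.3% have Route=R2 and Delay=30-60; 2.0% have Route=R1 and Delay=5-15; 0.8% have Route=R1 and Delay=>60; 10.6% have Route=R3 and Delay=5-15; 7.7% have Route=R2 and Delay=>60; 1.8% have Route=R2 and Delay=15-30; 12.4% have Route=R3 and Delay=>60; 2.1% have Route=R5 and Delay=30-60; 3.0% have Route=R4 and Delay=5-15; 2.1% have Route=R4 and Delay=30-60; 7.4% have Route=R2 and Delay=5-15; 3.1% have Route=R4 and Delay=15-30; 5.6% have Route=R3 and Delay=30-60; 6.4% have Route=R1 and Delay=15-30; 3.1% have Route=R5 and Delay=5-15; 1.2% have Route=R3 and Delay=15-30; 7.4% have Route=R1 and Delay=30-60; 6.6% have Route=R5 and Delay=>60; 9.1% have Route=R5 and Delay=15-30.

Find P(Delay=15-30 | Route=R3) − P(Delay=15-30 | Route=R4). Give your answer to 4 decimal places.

P(Route=R3) = 0.106 + 0.012 + 0.056 + 0.124 = 0.298; P(Delay=15-30 | Route=R3) = 0.012/0.298 = 0.04027.
P(Route=R4) = 0.030 + 0.031 + 0.021 + 0.013 = 0.095; P(Delay=15-30 | Route=R4) = 0.031/0.095 = 0.32632.
Difference = -0.2860.

-0.2860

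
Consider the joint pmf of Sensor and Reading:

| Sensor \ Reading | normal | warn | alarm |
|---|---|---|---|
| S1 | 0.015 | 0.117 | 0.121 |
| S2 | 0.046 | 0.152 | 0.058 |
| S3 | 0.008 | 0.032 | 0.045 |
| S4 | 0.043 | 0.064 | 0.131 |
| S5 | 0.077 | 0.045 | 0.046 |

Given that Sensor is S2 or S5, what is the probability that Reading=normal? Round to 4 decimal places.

P(Sensor=S2) = 0.046 + 0.152 + 0.058 = 0.256.
P(Sensor=S5) = 0.077 + 0.045 + 0.046 = 0.168.
P(Sensor ∈ {S2, S5}) = 0.256 + 0.168 = 0.424; P(Reading=normal, Sensor ∈ {S2, S5}) = 0.046 + 0.077 = 0.123.
P(Reading=normal | Sensor ∈ {S2, S5}) = 0.123/0.424 = 0.2901.

0.2901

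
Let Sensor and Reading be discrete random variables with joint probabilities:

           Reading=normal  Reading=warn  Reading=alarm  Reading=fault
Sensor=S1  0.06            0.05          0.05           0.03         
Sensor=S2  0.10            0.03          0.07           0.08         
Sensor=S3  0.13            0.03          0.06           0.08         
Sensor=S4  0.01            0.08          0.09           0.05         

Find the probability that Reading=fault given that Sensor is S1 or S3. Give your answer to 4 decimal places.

P(Sensor=S1) = 0.06 + 0.05 + 0.05 + 0.03 = 0.19.
P(Sensor=S3) = 0.13 + 0.03 + 0.06 + 0.08 = 0.30.
P(Sensor ∈ {S1, S3}) = 0.19 + 0.30 = 0.49; P(Reading=fault, Sensor ∈ {S1, S3}) = 0.03 + 0.08 = 0.11.
P(Reading=fault | Sensor ∈ {S1, S3}) = 0.11/0.49 = 0.2245.

0.2245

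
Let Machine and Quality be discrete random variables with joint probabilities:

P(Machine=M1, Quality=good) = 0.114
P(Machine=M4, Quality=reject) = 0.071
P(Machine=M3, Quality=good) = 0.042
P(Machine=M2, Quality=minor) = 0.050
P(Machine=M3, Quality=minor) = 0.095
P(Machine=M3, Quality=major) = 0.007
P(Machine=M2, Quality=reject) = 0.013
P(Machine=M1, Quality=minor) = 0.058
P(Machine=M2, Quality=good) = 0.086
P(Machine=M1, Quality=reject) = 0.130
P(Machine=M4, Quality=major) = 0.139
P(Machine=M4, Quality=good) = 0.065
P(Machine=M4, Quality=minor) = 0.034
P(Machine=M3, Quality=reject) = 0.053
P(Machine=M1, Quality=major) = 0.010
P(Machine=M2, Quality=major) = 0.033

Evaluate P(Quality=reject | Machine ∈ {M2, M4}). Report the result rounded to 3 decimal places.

P(Machine=M2) = 0.086 + 0.050 + 0.033 + 0.013 = 0.182.
P(Machine=M4) = 0.065 + 0.034 + 0.139 + 0.071 = 0.309.
P(Machine ∈ {M2, M4}) = 0.182 + 0.309 = 0.491; P(Quality=reject, Machine ∈ {M2, M4}) = 0.013 + 0.071 = 0.084.
P(Quality=reject | Machine ∈ {M2, M4}) = 0.084/0.491 = 0.171.

0.171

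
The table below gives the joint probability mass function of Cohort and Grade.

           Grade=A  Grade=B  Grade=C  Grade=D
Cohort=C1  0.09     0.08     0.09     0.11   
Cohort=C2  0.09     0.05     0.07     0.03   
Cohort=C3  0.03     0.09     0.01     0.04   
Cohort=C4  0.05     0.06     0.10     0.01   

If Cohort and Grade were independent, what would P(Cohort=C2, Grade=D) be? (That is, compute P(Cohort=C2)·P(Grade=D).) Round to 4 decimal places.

0.0456

P(Cohort=C2) = 0.09 + 0.05 + 0.07 + 0.03 = 0.24.
P(Grade=D) = 0.11 + 0.03 + 0.04 + 0.01 = 0.19.
Product: 0.24 × 0.19 = 0.0456.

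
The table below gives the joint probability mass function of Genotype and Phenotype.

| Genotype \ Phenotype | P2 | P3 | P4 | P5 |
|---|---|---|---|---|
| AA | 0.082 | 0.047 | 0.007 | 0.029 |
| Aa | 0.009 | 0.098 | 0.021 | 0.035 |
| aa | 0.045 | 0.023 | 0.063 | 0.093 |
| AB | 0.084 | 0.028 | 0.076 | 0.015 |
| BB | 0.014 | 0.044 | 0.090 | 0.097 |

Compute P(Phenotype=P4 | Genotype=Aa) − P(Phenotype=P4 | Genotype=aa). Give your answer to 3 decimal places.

-0.152

P(Genotype=Aa) = 0.009 + 0.098 + 0.021 + 0.035 = 0.163; P(Phenotype=P4 | Genotype=Aa) = 0.021/0.163 = 0.1288.
P(Genotype=aa) = 0.045 + 0.023 + 0.063 + 0.093 = 0.224; P(Phenotype=P4 | Genotype=aa) = 0.063/0.224 = 0.2813.
Difference = -0.152.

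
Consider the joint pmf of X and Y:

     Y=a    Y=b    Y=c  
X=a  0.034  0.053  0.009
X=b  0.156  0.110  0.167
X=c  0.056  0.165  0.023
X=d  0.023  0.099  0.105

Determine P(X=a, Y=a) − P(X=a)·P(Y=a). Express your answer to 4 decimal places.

0.0082

P(X=a) = 0.034 + 0.053 + 0.009 = 0.096.
P(Y=a) = 0.034 + 0.156 + 0.056 + 0.023 = 0.269.
P(X=a, Y=a) − P(X=a)P(Y=a) = 0.034 − 0.096×0.269 = 0.0082.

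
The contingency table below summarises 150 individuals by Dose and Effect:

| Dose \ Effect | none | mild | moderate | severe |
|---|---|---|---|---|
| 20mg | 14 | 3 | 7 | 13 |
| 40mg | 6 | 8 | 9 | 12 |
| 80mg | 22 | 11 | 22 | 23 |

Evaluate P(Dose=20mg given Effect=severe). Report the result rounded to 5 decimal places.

Total with Effect=severe: 13 + 12 + 23 = 48.
P(Dose=20mg | Effect=severe) = 13/48 = 0.27083.

0.27083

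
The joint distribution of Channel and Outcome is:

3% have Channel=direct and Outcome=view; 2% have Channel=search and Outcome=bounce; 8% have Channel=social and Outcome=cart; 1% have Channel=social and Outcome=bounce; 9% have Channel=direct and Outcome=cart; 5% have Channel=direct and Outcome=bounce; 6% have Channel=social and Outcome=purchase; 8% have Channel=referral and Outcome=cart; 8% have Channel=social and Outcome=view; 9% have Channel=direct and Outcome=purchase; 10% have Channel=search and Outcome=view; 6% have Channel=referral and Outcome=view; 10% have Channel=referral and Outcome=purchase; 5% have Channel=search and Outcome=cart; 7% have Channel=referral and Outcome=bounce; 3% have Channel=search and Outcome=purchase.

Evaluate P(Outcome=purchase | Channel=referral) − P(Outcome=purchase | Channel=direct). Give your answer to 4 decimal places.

-0.0236

P(Channel=referral) = 0.07 + 0.06 + 0.08 + 0.10 = 0.31; P(Outcome=purchase | Channel=referral) = 0.10/0.31 = 0.32258.
P(Channel=direct) = 0.05 + 0.03 + 0.09 + 0.09 = 0.26; P(Outcome=purchase | Channel=direct) = 0.09/0.26 = 0.34615.
Difference = -0.0236.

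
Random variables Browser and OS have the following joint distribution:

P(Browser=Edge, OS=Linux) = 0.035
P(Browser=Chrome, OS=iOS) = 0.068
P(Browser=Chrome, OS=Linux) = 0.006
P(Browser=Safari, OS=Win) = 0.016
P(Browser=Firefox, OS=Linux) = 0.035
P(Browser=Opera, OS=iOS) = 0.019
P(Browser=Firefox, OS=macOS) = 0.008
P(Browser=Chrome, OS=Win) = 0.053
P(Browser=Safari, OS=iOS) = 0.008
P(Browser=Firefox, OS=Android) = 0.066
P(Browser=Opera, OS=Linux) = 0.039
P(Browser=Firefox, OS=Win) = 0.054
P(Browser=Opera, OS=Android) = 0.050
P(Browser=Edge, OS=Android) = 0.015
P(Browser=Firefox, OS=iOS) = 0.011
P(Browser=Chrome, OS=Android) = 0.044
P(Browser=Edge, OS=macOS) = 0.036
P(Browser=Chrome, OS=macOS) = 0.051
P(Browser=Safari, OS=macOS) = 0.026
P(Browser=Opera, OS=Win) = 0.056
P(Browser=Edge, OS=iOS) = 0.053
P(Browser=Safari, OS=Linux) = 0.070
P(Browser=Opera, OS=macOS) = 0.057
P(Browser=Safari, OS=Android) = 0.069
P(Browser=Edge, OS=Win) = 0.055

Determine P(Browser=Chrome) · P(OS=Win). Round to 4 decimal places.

0.0519

P(Browser=Chrome) = 0.053 + 0.051 + 0.006 + 0.068 + 0.044 = 0.222.
P(OS=Win) = 0.053 + 0.054 + 0.016 + 0.055 + 0.056 = 0.234.
Product: 0.222 × 0.234 = 0.0519.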